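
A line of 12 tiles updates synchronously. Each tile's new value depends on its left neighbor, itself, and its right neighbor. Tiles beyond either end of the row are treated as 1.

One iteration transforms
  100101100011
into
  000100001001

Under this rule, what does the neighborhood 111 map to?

At position 11 the neighborhood is 111; the next row has 1 there.

1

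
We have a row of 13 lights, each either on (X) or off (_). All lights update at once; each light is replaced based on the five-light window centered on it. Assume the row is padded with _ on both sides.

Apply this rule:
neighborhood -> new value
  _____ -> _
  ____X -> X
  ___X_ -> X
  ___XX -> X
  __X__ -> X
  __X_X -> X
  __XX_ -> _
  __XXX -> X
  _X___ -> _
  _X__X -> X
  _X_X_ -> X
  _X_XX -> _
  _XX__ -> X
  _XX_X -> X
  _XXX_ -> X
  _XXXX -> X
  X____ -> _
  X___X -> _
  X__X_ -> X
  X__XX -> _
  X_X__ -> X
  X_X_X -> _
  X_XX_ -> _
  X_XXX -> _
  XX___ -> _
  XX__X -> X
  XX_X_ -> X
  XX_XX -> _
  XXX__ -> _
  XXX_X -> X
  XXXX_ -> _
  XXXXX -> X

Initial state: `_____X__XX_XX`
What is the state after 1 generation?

___XXXX__X__X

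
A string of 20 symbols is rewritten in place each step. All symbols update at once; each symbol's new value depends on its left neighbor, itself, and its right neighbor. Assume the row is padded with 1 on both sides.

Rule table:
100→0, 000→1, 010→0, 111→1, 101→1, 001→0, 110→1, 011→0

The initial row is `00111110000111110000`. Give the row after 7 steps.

step 1: 00011110110011110110
step 2: 01001111010001111011
step 3: 10000111100100111101
step 4: 10110011100000011110
step 5: 11010001101111001111
step 6: 11100100110111000111
step 7: 11100000011011010011

11100000011011010011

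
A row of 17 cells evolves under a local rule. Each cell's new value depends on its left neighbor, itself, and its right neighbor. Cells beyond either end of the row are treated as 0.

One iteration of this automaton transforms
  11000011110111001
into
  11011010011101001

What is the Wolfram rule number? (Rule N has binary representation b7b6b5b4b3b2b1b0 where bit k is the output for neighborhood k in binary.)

109

position 7: 111 → 0  (bit 7 = 0)
position 1: 110 → 1  (bit 6 = 1)
position 10: 101 → 1  (bit 5 = 1)
position 2: 100 → 0  (bit 4 = 0)
position 0: 011 → 1  (bit 3 = 1)
position 16: 010 → 1  (bit 2 = 1)
position 5: 001 → 0  (bit 1 = 0)
position 3: 000 → 1  (bit 0 = 1)
bits b7..b0 = 01101101 = 109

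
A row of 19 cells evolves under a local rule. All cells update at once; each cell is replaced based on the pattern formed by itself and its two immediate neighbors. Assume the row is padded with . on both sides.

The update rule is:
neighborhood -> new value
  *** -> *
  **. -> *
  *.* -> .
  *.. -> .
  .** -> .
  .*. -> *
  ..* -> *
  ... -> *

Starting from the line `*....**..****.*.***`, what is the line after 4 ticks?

*.*.*.*.*.*.*.*.*.*

*.***.*.*.***.*..**
*..**.*.*..**.*.*.*
*.*.*.*.*.*.*.*.*.*
*.*.*.*.*.*.*.*.*.*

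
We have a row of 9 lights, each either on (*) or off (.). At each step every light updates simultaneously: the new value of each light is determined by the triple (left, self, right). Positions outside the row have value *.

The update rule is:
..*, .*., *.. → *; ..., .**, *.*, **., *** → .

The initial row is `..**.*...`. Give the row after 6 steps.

**...**.*
..*.*....
***.**..*
......**.
*....*...
.*..***.*

.*..***.*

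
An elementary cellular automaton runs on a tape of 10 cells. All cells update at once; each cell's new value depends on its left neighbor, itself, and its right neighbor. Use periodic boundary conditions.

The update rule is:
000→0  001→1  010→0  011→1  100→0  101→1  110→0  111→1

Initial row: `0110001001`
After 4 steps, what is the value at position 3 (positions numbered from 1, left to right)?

1100010010
1000100101
0001001011
0010010110
position 3 holds 1

1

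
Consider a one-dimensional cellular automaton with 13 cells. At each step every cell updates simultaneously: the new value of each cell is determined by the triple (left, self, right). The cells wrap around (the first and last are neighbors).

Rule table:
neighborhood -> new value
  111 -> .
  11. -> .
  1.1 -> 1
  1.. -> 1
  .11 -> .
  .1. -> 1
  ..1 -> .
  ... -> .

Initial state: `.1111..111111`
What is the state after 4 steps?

..11...11....

step 1: 1....1.......
step 2: 11...11......
step 3: ..1....1.....
step 4: ..11...11....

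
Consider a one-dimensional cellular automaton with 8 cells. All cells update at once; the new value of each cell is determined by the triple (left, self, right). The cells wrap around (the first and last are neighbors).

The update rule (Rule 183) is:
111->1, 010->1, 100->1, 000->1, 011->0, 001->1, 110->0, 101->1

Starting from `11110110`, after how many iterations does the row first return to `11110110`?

01101001
10011111
01101111
10010110
11111001
11110110

6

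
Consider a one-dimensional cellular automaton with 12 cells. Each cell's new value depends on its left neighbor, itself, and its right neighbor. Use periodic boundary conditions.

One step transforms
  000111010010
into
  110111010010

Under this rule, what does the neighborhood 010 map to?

1

At position 7 the neighborhood is 010; the next row has 1 there.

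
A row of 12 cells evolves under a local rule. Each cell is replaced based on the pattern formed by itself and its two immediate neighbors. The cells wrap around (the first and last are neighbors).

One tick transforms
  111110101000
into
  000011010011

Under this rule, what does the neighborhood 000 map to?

At position 10 the neighborhood is 000; the next row has 1 there.

1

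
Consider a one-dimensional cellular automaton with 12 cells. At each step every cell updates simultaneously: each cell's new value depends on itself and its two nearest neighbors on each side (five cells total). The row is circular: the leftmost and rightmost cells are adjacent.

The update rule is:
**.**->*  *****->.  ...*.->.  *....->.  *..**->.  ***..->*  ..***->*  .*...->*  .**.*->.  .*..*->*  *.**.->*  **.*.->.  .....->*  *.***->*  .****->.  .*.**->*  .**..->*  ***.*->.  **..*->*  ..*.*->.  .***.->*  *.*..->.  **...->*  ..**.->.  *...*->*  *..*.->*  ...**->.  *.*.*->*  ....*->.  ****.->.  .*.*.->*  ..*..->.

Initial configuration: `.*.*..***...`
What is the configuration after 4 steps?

**..*..**..*

..*.*.****..
...****..**.
...*..**..**
**..*..**..*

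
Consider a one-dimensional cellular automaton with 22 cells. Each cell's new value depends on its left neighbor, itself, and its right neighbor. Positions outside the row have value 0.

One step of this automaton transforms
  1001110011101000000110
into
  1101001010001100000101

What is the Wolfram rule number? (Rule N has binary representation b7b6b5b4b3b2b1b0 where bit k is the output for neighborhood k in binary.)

position 4: 111 → 0  (bit 7 = 0)
position 5: 110 → 0  (bit 6 = 0)
position 11: 101 → 0  (bit 5 = 0)
position 1: 100 → 1  (bit 4 = 1)
position 3: 011 → 1  (bit 3 = 1)
position 0: 010 → 1  (bit 2 = 1)
position 2: 001 → 0  (bit 1 = 0)
position 14: 000 → 0  (bit 0 = 0)
bits b7..b0 = 00011100 = 28

28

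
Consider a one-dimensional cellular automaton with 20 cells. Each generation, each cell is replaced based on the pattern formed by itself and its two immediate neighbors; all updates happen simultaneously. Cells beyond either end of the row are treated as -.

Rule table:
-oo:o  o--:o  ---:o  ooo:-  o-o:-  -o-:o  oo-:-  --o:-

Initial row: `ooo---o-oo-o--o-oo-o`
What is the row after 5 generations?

o--oo-o-o--oo-o-o--o

o--oo-o-o--oo-o-o--o
oo-o--o-oo-o--o-oo-o
o--oo-o-o--oo-o-o--o  (repeats generation 1; period 2)
generation 5: o--oo-o-o--oo-o-o--o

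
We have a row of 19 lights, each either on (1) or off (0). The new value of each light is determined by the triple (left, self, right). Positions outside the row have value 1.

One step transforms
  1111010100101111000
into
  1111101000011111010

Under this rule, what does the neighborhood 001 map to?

0

At position 9 the neighborhood is 001; the next row has 0 there.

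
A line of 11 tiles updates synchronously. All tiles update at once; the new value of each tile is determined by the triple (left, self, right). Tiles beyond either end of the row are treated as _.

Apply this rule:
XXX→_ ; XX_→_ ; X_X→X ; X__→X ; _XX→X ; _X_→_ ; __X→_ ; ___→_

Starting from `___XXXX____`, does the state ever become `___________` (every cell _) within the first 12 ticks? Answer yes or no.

___X___X___
____X___X__
_____X___X_
______X___X
_______X___
________X__
_________X_
__________X
___________
all cells are _ at tick 9

yes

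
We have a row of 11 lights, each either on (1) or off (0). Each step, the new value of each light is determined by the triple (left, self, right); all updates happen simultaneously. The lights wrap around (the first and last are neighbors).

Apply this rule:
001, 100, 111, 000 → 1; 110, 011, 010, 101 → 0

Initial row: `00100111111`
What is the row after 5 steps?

11111000000

11011011110
00000001100
11111110011
11111101101
11111000000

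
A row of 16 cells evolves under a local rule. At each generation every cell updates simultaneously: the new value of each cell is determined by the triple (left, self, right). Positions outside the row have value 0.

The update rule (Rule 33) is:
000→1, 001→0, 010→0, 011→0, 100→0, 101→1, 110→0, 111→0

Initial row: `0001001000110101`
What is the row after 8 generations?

0001111000111100

1100000010001010
0001111000100100
1100000010000001
0001111000111100
1100000010000001  (repeats generation 3; period 2)
generation 8: 0001111000111100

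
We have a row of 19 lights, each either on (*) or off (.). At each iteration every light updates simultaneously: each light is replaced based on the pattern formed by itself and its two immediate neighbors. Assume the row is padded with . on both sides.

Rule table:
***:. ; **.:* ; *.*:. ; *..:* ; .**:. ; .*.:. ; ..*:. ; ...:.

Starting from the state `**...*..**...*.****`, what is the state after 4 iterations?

iteration 1: .**...*..**.......*
iteration 2: ..**...*..**.......
iteration 3: ...**...*..**......
iteration 4: ....**...*..**.....

....**...*..**.....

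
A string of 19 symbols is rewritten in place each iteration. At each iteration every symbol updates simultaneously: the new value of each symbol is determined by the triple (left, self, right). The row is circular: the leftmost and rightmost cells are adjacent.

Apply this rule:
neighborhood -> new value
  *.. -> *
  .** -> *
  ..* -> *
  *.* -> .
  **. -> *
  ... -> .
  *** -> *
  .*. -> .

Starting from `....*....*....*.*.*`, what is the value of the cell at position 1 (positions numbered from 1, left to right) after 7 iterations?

iteration 1: *..*.*..*.*..*.....
iteration 2: .**...**...**.*...*
iteration 3: .***.****.***..*.*.
iteration 4: ****.****.*****...*
iteration 5: ****.****.******.**
iteration 6: ****.****.******.**  (fixed point — unchanged through iteration 7)
position 1 holds *

*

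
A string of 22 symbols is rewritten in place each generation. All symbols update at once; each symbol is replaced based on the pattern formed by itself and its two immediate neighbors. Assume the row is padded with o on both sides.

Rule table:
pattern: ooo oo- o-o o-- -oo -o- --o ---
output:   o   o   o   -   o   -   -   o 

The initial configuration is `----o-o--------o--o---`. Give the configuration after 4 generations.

generation 1: -oo--o--oooooo------o-
generation 2: ooo-----oooooo-oooo--o
generation 3: ooo-ooo-ooooooooooo--o
generation 4: ooooooooooooooooooo--o

ooooooooooooooooooo--o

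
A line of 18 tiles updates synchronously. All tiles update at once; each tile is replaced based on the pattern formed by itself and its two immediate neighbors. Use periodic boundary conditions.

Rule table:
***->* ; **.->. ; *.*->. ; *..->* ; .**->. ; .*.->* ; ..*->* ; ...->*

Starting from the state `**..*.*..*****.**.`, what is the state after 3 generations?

generation 1: ..***.***.***.....
generation 2: **.*...*...*.*****
generation 3: *..*********..****

*..*********..****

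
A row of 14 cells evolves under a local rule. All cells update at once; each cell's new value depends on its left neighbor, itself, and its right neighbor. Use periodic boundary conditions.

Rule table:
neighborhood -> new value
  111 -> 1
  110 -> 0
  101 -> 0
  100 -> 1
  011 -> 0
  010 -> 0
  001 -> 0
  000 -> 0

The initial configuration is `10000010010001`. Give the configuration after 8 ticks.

tick 1: 01000001001000
tick 2: 00100000100100
tick 3: 00010000010010
tick 4: 00001000001001
tick 5: 10000100000100
tick 6: 01000010000010
tick 7: 00100001000001
tick 8: 10010000100000

10010000100000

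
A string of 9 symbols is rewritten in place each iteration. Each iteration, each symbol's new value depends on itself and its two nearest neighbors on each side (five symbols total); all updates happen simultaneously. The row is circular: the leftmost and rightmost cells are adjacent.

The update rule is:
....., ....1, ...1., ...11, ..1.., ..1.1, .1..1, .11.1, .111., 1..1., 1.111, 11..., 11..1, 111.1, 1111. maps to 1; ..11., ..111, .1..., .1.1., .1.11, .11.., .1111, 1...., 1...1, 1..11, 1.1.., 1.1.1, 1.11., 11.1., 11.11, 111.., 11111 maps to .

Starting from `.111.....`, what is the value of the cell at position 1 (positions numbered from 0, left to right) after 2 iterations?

.

iteration 1: 1.1.1.111
iteration 2: 1.....1.1
position 1 holds .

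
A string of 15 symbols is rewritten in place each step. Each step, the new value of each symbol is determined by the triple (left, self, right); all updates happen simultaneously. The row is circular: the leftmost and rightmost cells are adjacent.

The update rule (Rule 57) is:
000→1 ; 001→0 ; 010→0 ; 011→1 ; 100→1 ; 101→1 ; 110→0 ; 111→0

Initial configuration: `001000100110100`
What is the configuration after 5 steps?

010010101010101

100110010101011
010101001010110
001010100101101
100101010011010
010010101010101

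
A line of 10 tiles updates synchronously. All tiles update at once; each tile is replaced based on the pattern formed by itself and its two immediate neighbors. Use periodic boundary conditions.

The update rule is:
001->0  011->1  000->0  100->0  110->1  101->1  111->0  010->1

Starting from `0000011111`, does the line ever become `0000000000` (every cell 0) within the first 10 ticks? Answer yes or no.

no

0000010001
0000010001  (fixed point — unchanged through tick 10)
tick 10 is 0000010001, still not uniform 0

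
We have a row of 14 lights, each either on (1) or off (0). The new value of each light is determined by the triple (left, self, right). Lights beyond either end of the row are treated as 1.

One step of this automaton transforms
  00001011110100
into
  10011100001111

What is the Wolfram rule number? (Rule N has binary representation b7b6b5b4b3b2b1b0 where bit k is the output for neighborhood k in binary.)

position 7: 111 → 0  (bit 7 = 0)
position 9: 110 → 0  (bit 6 = 0)
position 5: 101 → 1  (bit 5 = 1)
position 0: 100 → 1  (bit 4 = 1)
position 6: 011 → 0  (bit 3 = 0)
position 4: 010 → 1  (bit 2 = 1)
position 3: 001 → 1  (bit 1 = 1)
position 1: 000 → 0  (bit 0 = 0)
bits b7..b0 = 00110110 = 54

54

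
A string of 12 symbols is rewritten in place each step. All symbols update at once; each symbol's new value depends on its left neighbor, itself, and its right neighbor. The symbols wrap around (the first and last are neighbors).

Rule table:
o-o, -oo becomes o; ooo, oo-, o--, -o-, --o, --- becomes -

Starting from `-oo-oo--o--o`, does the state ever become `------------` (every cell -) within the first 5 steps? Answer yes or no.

yes

step 1: oo-oo-------
step 2: o-oo--------
step 3: -oo---------
step 4: -o----------
step 5: ------------
all cells are - at step 5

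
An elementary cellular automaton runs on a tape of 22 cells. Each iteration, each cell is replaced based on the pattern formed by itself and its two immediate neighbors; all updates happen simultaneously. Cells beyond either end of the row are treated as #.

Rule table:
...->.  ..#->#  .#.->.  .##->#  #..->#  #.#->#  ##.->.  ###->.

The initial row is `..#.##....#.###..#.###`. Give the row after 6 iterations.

.#.##.##.##.##.###.##.

##.##.#..#.##..##.##..
..##.#.##.##.###.##.##
###.#.##.##.##..##.##.
...#.##.##.##.###.##.#
#.#.##.##.##.##..##.##
.#.##.##.##.##.###.##.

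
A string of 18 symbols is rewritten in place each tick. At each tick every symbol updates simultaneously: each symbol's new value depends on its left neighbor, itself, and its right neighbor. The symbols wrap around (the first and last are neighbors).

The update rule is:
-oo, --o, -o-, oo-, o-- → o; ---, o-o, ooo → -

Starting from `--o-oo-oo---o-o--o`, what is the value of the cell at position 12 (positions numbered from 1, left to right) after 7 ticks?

o

tick 1: ooo-oo-ooo-oo-oooo
tick 2: --o-oo-o-o-oo-o---
tick 3: -oo-oo-o-o-oo-oo--
tick 4: ooo-oo-o-o-oo-ooo-
tick 5: o-o-oo-o-o-oo-o-o-
tick 6: o-o-oo-o-o-oo-o-o-  (fixed point — unchanged through tick 7)
position 12 holds o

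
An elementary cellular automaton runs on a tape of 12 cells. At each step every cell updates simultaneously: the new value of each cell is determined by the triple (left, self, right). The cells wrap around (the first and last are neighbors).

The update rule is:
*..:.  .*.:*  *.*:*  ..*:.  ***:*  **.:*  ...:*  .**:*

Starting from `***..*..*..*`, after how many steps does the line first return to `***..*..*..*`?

1

step 1: ***..*..*..*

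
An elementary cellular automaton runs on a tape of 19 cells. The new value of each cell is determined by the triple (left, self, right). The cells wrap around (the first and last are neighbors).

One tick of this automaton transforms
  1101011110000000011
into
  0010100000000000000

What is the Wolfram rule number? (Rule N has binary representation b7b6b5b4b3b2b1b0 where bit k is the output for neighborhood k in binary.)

32

position 0: 111 → 0  (bit 7 = 0)
position 1: 110 → 0  (bit 6 = 0)
position 2: 101 → 1  (bit 5 = 1)
position 9: 100 → 0  (bit 4 = 0)
position 5: 011 → 0  (bit 3 = 0)
position 3: 010 → 0  (bit 2 = 0)
position 16: 001 → 0  (bit 1 = 0)
position 10: 000 → 0  (bit 0 = 0)
bits b7..b0 = 00100000 = 32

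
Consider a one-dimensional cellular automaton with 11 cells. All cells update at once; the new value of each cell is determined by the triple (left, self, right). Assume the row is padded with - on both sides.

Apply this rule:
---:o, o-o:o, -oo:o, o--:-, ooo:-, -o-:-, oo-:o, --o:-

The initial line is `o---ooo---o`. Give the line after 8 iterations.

ooo--o--ooo

iteration 1: --o-o-o-o--
iteration 2: o--o-o-o--o
iteration 3: ----o-o----
iteration 4: ooo--o--ooo
iteration 5: o-o-----o-o
iteration 6: -o--ooo--o-
iteration 7: ----o-o----  (repeats iteration 3; period 4)
iteration 8: ooo--o--ooo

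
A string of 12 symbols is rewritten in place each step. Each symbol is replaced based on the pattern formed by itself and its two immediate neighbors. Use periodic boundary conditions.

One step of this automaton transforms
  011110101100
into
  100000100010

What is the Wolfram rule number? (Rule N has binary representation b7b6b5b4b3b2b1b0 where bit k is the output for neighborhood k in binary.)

22

position 2: 111 → 0  (bit 7 = 0)
position 4: 110 → 0  (bit 6 = 0)
position 5: 101 → 0  (bit 5 = 0)
position 10: 100 → 1  (bit 4 = 1)
position 1: 011 → 0  (bit 3 = 0)
position 6: 010 → 1  (bit 2 = 1)
position 0: 001 → 1  (bit 1 = 1)
position 11: 000 → 0  (bit 0 = 0)
bits b7..b0 = 00010110 = 22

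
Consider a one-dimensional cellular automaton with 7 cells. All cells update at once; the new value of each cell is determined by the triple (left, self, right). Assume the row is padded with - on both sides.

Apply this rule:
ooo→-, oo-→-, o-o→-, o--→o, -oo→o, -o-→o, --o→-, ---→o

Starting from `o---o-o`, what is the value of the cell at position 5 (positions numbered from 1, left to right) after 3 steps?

o

ooo-o-o
o---o-o  (repeats step 0; period 2)
step 3: ooo-o-o
position 5 holds o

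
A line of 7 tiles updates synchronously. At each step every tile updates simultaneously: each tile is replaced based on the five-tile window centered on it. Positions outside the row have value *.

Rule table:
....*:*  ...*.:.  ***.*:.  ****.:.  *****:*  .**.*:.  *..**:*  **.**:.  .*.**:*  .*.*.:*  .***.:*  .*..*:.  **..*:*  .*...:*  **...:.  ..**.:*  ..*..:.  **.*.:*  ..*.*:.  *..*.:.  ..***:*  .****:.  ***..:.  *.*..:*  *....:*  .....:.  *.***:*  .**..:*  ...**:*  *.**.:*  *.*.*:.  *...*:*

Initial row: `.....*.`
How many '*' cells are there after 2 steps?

5

.*.*..*
*.**.**
count of *: 5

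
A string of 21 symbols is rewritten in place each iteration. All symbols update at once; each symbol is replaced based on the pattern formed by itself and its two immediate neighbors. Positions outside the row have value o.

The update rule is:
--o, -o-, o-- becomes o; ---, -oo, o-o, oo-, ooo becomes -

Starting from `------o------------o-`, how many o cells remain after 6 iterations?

o----ooo----------oo-
-o--o---o--------o---
-ooooo-ooo------ooo-o
----------o----o-----
o--------ooo--ooo---o
-o------o---oo---o-o-
count of o: 6

6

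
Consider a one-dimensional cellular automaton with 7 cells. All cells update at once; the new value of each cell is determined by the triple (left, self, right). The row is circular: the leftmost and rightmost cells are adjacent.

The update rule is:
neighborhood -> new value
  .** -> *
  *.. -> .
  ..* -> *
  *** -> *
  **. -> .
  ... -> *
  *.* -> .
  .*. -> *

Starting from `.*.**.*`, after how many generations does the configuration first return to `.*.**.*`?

.*.*..*
.*.*.**
.*.*.*.
**.*.*.
*..*.*.
*.**.*.
*.*..*.
*.*.**.
*.*.*..
*.*.*.*
..*.*.*
.**.*.*
.*..*.*
.*.**.*

14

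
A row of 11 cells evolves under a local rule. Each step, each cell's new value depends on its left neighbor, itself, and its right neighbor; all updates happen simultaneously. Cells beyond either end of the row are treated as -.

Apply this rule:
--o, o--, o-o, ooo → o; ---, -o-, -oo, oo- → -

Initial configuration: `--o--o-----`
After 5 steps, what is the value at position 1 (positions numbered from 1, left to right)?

-

step 1: -o-oo-o----
step 2: o-o--o-o---
step 3: -o-oo-o-o--
step 4: o-o--o-o-o-
step 5: -o-oo-o-o-o
position 1 holds -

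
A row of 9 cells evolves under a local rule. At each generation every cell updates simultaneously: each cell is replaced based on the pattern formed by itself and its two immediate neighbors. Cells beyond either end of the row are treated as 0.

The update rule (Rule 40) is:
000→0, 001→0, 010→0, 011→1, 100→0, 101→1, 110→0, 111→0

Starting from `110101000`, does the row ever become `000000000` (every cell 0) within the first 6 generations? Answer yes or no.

yes

101010000
010100000
001000000
000000000
all cells are 0 at generation 4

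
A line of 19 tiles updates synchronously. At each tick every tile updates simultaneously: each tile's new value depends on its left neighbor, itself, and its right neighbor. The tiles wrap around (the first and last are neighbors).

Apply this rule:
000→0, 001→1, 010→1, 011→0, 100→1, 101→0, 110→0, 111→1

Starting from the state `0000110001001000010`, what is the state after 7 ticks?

0001001011111100111
1011111001111011010
1001110110110000010
1110100000001000110
0100110000011101000
1111001000101001100
0110111101101110011

0110111101101110011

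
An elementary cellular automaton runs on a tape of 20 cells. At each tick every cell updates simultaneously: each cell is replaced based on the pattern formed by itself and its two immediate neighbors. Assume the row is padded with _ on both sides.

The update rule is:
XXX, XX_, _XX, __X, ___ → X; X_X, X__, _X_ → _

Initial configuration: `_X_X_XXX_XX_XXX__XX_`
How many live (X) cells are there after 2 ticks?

X____XXX_XX_XXX_XXX_
__XXXXXX_XX_XXX_XXX_
count of X: 14

14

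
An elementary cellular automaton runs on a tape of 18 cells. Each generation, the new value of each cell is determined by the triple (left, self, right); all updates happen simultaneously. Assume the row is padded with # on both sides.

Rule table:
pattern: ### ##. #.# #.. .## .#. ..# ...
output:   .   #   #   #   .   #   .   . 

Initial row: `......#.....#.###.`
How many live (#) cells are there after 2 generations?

6

#.....##....##..##
##.....##....##...
count of #: 6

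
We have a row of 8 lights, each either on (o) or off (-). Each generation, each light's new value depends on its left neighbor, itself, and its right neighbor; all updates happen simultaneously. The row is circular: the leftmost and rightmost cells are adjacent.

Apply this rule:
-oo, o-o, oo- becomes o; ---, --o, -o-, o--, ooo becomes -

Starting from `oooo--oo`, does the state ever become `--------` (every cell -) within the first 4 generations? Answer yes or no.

yes

generation 1: ---o--o-
generation 2: --------
all cells are - at generation 2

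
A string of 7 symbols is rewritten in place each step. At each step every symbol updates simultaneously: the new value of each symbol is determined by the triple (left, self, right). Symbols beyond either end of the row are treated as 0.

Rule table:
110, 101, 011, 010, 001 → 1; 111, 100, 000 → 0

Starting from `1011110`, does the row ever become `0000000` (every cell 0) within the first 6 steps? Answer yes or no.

1110010
1010110
1111110
1000010
1000110
1001110
step 6 is 1001110, still not uniform 0

no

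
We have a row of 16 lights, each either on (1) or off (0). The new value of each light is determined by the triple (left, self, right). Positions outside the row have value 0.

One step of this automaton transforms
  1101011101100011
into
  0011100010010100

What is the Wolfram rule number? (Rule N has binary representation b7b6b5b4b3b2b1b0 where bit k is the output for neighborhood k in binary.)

position 6: 111 → 0  (bit 7 = 0)
position 1: 110 → 0  (bit 6 = 0)
position 2: 101 → 1  (bit 5 = 1)
position 11: 100 → 1  (bit 4 = 1)
position 0: 011 → 0  (bit 3 = 0)
position 3: 010 → 1  (bit 2 = 1)
position 13: 001 → 1  (bit 1 = 1)
position 12: 000 → 0  (bit 0 = 0)
bits b7..b0 = 00110110 = 54

54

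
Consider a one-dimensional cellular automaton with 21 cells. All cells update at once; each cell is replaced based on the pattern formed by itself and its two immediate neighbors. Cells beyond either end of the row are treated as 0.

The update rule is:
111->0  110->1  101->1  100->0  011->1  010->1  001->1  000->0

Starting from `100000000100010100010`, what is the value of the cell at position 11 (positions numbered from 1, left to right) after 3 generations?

generation 1: 100000001100111100110
generation 2: 100000011101100101110
generation 3: 100000110111101111010
position 11 holds 1

1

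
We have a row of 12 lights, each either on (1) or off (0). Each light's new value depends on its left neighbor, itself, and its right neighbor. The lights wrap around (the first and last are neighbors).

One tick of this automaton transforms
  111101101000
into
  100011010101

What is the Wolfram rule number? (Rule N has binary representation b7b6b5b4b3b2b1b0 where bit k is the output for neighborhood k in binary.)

position 1: 111 → 0  (bit 7 = 0)
position 3: 110 → 0  (bit 6 = 0)
position 4: 101 → 1  (bit 5 = 1)
position 9: 100 → 1  (bit 4 = 1)
position 0: 011 → 1  (bit 3 = 1)
position 8: 010 → 0  (bit 2 = 0)
position 11: 001 → 1  (bit 1 = 1)
position 10: 000 → 0  (bit 0 = 0)
bits b7..b0 = 00111010 = 58

58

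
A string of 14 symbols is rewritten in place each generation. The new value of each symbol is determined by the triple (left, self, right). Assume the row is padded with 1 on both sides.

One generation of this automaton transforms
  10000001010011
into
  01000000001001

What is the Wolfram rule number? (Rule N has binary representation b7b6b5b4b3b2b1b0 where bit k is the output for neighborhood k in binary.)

144

position 13: 111 → 1  (bit 7 = 1)
position 0: 110 → 0  (bit 6 = 0)
position 8: 101 → 0  (bit 5 = 0)
position 1: 100 → 1  (bit 4 = 1)
position 12: 011 → 0  (bit 3 = 0)
position 7: 010 → 0  (bit 2 = 0)
position 6: 001 → 0  (bit 1 = 0)
position 2: 000 → 0  (bit 0 = 0)
bits b7..b0 = 10010000 = 144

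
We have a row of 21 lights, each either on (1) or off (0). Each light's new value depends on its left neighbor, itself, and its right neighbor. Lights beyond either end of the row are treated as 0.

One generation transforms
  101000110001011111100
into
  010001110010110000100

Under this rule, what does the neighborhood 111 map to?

0

At position 14 the neighborhood is 111; the next row has 0 there.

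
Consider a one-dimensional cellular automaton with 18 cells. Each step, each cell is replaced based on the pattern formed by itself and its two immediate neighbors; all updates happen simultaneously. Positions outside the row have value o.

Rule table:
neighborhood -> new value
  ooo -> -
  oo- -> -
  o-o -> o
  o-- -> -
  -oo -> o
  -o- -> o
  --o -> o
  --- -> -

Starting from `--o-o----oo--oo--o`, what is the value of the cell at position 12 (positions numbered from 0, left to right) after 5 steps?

o

step 1: -oooo---oo--oo--oo
step 2: oo-----oo--oo--oo-
step 3: ------oo--oo--oo-o
step 4: -----oo--oo--oo-oo
step 5: ----oo--oo--oo-oo-
position 12 holds o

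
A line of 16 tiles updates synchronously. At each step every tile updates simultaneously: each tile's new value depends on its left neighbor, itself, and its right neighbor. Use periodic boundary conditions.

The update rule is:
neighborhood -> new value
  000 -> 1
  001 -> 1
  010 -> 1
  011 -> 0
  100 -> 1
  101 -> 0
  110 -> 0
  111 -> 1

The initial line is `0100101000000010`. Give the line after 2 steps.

1111000111111111

1111101111111111
1111000111111111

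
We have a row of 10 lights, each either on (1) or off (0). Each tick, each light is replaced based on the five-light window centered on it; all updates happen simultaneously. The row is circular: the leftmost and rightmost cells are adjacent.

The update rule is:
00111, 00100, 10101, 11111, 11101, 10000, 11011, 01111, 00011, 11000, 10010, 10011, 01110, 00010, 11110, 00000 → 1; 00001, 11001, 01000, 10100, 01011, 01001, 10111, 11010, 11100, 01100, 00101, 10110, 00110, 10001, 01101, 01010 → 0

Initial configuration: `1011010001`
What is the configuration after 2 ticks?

1101110110

tick 1: 0100000010
tick 2: 1101110110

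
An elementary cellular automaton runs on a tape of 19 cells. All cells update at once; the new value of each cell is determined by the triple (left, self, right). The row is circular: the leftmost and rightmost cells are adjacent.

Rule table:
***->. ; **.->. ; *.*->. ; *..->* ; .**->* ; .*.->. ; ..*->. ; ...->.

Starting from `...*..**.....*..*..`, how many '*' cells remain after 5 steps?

3

step 1: ....*.*.*.....*..*.
step 2: .........*.....*..*
step 3: *.........*.....*..
step 4: .*.........*.....*.
step 5: ..*.........*.....*
count of *: 3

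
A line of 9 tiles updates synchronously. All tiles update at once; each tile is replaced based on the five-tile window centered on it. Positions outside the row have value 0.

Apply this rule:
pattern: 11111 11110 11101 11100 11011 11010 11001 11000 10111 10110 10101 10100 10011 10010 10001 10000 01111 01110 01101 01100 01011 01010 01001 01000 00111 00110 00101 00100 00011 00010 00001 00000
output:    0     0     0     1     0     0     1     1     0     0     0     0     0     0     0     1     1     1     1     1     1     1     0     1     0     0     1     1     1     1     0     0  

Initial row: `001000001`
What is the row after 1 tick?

011110011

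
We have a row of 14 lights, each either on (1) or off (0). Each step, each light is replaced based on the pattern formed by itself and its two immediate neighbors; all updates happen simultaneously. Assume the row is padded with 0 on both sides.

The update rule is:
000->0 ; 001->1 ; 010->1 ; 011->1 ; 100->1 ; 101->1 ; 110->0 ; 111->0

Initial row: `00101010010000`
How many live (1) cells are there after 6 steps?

01111111111000
11000000000100
10100000001110
11110000011001
10001000110111
11011101101100
count of 1: 9

9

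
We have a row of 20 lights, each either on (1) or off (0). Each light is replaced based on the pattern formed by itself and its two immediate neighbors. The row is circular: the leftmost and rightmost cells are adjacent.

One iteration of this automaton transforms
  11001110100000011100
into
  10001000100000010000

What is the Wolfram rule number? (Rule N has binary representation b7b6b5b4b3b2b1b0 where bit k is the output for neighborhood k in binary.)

position 5: 111 → 0  (bit 7 = 0)
position 1: 110 → 0  (bit 6 = 0)
position 7: 101 → 0  (bit 5 = 0)
position 2: 100 → 0  (bit 4 = 0)
position 0: 011 → 1  (bit 3 = 1)
position 8: 010 → 1  (bit 2 = 1)
position 3: 001 → 0  (bit 1 = 0)
position 10: 000 → 0  (bit 0 = 0)
bits b7..b0 = 00001100 = 12

12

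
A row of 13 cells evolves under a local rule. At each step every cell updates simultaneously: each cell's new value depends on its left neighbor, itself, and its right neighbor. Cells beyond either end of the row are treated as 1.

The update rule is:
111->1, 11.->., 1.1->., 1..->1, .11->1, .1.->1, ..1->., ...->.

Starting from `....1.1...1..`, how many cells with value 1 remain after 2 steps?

5

1...1.11..11.
.1..1.1.1.1..
count of 1: 5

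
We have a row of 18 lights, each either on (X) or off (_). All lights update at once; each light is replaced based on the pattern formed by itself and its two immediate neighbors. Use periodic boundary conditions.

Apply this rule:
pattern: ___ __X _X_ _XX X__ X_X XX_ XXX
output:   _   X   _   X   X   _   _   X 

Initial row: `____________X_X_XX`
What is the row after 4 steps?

___X____X_X_XX____

X__________X____X_
_X________X_X__X__
X_X______X___XX_X_
___X____X_X_XX____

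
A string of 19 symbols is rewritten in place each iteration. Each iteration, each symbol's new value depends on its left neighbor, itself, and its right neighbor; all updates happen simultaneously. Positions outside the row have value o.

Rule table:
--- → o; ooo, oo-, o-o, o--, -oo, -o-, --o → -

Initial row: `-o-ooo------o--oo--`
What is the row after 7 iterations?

iteration 1: -------oooo--------
iteration 2: -ooooo------oooooo-
iteration 3: -------oooo--------  (repeats iteration 1; period 2)
iteration 7: -------oooo--------

-------oooo--------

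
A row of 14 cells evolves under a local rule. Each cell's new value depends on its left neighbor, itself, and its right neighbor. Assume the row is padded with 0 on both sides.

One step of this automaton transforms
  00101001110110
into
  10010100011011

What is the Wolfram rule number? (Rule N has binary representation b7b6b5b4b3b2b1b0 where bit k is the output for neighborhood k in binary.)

position 8: 111 → 0  (bit 7 = 0)
position 9: 110 → 1  (bit 6 = 1)
position 3: 101 → 1  (bit 5 = 1)
position 5: 100 → 1  (bit 4 = 1)
position 7: 011 → 0  (bit 3 = 0)
position 2: 010 → 0  (bit 2 = 0)
position 1: 001 → 0  (bit 1 = 0)
position 0: 000 → 1  (bit 0 = 1)
bits b7..b0 = 01110001 = 113

113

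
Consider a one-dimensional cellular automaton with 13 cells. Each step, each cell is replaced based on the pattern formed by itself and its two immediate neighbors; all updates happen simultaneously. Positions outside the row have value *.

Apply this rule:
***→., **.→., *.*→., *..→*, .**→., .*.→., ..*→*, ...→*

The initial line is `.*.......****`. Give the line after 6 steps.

**.......****

..*******....
**.......****
..*******....  (repeats step 1; period 2)
step 6: **.......****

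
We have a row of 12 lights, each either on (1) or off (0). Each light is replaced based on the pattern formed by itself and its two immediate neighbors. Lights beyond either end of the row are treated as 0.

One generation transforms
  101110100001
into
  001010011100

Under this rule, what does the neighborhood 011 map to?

At position 2 the neighborhood is 011; the next row has 1 there.

1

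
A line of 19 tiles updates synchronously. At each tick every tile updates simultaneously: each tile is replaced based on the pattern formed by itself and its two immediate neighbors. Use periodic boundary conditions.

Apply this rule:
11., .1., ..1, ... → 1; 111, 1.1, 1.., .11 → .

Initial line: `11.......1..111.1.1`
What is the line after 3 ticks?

tick 1: .1.1111111.1..1.1..
tick 2: 11.......1.1.11.1.1
tick 3: .1.1111111.1..1.1..

.1.1111111.1..1.1..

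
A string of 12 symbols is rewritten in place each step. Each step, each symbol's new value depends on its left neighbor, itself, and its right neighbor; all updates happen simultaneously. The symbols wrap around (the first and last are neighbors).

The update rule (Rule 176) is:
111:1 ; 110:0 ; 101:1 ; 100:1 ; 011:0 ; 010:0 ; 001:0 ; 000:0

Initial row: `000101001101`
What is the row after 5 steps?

001010001010

100010100010
010001010001
101000101000
010100010100
001010001010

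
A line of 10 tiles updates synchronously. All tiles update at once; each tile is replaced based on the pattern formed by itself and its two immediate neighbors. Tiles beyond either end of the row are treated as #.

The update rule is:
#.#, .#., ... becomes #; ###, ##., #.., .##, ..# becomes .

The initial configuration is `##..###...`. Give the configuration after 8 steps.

........#.
.######.##
#......#..
..####.#..
......##..
.####.....
#.....###.
..###....#

..###....#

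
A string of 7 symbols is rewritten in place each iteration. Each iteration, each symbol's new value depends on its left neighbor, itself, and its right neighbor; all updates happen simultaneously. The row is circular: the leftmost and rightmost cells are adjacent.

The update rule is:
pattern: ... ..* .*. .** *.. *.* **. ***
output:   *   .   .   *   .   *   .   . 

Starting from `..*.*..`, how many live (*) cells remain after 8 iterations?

2

*..*..*
......*
.****..
.*....*
*..**..
...*...
**...**
...*.*.
count of *: 2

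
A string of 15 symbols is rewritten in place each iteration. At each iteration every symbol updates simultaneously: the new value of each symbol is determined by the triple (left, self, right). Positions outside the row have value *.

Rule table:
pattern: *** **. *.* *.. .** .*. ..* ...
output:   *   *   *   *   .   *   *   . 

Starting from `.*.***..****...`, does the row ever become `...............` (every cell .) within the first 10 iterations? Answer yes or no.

***.****.****.*
****.****.****.
*****.****.****
******.****.***
*******.****.**
********.****.*
*********.****.
**********.****
***********.***
************.**
iteration 10 is ************.**, still not uniform .

no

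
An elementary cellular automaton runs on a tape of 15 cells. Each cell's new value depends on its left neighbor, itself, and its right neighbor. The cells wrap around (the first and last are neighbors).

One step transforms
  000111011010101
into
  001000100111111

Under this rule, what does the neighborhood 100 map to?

0

At position 0 the neighborhood is 100; the next row has 0 there.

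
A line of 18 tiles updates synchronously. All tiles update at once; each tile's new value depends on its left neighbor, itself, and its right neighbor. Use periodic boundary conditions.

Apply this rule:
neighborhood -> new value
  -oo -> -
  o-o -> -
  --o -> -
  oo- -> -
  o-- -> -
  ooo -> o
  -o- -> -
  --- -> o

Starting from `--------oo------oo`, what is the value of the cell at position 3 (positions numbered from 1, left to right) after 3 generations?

-oooooo----oooo---
--oooo--oo--oo--oo
---oo-------------
position 3 holds -

-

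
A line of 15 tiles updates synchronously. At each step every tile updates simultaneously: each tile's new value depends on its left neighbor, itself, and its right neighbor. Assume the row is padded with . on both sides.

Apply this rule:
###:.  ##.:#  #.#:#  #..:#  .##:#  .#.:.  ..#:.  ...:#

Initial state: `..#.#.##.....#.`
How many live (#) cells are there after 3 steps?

#..#.#######..#
.#..##.....##..
..#.######.####
count of #: 11

11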